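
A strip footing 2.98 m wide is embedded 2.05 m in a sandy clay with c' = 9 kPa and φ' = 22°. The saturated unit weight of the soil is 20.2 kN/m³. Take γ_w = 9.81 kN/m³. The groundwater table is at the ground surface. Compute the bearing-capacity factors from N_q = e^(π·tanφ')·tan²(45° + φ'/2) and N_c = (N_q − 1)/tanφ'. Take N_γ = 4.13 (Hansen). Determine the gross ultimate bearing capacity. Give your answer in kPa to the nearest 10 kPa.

tan22° = 0.404, so N_q = e^(π×0.404)·tan²(56°) = 3.558 × 2.198 = 7.82.
N_c = (7.82 − 1)/tan22° = 16.88.
Water table at ground surface, so effective unit weight γ' = 20.2 − 9.81 = 10.39 kN/m³ is used throughout; overburden q = 10.39 × 2.05 = 21.299 kPa; the same γ' applies in the ½γBN_γ term.
Cohesion term c·N_c = 9 × 16.883 = 151.95 kPa; surcharge term q·N_q = 21.299 × 7.8211 = 166.59 kPa; self-weight term 0.5·γ·B·N_γ = 0.5 × 10.39 × 2.98 × 4.13 = 63.937 kPa.
q_ult = 151.95 + 166.59 + 63.937 = 382.47 kPa.

q_ult ≈ 380 kPa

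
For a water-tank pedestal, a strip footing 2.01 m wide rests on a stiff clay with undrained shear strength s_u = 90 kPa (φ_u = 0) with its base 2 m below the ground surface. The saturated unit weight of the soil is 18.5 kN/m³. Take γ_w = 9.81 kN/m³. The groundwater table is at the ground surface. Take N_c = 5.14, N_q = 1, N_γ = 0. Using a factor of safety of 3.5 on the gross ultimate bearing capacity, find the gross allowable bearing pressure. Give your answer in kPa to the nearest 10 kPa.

With the water table at the surface the whole profile is submerged: γ' = 18.5 − 9.81 = 8.69 kN/m³, so q = γ'·D_f = 17.38 kPa.
q_ult = c·N_c + q·N_q
     = 90 × 5.14 + 17.38 × 1
     = 462.6 + 17.38 = 479.98 kPa.
q_all = 479.98 / 3.5 = 137.14 kPa.

q_all ≈ 140 kPa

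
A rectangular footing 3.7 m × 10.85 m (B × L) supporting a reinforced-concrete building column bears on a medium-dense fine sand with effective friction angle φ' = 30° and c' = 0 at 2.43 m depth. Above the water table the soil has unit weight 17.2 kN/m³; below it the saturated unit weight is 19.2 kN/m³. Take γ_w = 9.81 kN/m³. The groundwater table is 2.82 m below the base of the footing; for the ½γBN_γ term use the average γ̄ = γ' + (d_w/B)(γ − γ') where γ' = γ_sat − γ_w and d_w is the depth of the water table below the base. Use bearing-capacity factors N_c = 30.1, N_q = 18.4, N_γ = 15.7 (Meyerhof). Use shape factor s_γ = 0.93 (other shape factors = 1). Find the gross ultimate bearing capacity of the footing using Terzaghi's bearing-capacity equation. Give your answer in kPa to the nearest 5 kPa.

q_ult ≈ 1185 kPa

q = γ·D_f = 17.2 × 2.43 = 41.796 kPa.
γ' = 9.39 kN/m³; averaging over the depth B below the base, γ̄ = γ' + (d_w/B)(γ − γ') = 15.342 kN/m³.
q·N_q = 41.796 × 18.4 = 769.05 kPa
0.5·γ·B·N_γ·s_γ = 0.5 × 15.342 × 3.7 × 15.7 × 0.93 = 414.43 kPa
q_ult = 769.05 + 414.43 = 1183.5 kPa.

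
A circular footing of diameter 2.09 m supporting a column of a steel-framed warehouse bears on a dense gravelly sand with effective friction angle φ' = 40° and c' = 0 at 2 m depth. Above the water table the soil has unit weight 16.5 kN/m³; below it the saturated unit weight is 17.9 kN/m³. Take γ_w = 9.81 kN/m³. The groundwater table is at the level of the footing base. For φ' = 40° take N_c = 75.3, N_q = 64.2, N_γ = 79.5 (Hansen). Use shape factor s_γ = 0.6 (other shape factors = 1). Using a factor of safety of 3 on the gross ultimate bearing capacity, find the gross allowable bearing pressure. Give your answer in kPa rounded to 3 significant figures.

Overburden at base level: q = 16.5 × 2 = 33 kPa.
Below the base the soil is submerged, so the ½γBN_γ term uses γ' = 17.9 − 9.81 = 8.09 kN/m³.
Surcharge term q·N_q = 33 × 64.2 = 2118.6 kPa; self-weight term 0.5·γ·B·N_γ·s_γ = 0.5 × 8.09 × 2.09 × 79.5 × 0.6 = 403.26 kPa.
q_ult = 2118.6 + 403.26 = 2521.9 kPa.
q_all = 2521.9 / 3 = 840.62 kPa.

q_all ≈ 841 kPa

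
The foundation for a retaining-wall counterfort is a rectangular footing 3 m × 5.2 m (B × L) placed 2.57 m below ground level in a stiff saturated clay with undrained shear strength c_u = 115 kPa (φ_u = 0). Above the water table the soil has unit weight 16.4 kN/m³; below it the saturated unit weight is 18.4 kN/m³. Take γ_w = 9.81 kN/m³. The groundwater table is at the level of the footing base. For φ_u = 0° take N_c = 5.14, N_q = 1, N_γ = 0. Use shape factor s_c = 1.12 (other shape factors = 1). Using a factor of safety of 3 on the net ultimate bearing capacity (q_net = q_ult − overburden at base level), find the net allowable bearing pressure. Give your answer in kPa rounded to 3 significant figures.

q = γ·D_f = 16.4 × 2.57 = 42.148 kPa.
c·N_c·s_c = 115 × 5.14 × 1.12 = 662.03 kPa
q·N_q = 42.148 × 1 = 42.148 kPa
q_ult = 662.03 + 42.148 = 704.18 kPa.
q_net = 704.18 − 42.148 = 662.03 kPa.
q_all(net) = 662.03 / 3 = 220.68 kPa.

q_all(net) ≈ 221 kPa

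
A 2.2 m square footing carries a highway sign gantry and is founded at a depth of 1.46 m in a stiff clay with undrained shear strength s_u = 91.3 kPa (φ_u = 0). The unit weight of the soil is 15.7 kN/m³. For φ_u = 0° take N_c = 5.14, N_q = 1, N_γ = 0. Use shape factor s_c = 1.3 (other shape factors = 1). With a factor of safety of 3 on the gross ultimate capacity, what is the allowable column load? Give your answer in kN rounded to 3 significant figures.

P_all ≈ 1020 kN

Effective surcharge at the founding depth q = γ·D_f = 15.7 × 1.46 = 22.922 kPa.
q_ult = c·N_c·s_c + q·N_q
     = 91.3 × 5.14 × 1.3 + 22.922 × 1
     = 610.07 + 22.922 = 632.99 kPa.
Gross allowable pressure q_all = 632.99 / 3 = 211 kPa.
Footing area = 4.84 m², so allowable column load = 211 × 4.84 = 1021.2 kN.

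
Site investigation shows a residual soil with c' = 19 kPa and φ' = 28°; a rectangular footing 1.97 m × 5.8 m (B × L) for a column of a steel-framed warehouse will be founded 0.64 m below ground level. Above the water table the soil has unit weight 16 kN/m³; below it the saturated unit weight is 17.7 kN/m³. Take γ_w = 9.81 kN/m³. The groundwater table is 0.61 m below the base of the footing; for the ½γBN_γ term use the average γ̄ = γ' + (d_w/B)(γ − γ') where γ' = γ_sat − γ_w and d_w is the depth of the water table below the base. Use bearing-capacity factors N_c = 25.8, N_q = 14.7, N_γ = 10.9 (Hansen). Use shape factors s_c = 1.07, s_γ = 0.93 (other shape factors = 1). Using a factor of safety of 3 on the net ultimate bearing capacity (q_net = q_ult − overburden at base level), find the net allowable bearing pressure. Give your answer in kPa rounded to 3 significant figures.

q_all(net) ≈ 256 kPa

Overburden at base level: q = 16 × 0.64 = 10.24 kPa.
The water table is 0.61 m below the base (< B = 1.97 m), so the ½γBN_γ term uses γ̄ = γ' + (d_w/B)(γ − γ') = 7.89 + (0.61/1.97)(16 − 7.89) = 10.401 kN/m³.
Cohesion term c·N_c·s_c = 19 × 25.8 × 1.07 = 524.51 kPa; surcharge term q·N_q = 10.24 × 14.7 = 150.53 kPa; self-weight term 0.5·γ·B·N_γ·s_γ = 0.5 × 10.401 × 1.97 × 10.9 × 0.93 = 103.86 kPa.
q_ult = 524.51 + 150.53 + 103.86 = 778.9 kPa.
q_net = 778.9 − 10.24 = 768.66 kPa.
q_all(net) = 768.66 / 3 = 256.22 kPa.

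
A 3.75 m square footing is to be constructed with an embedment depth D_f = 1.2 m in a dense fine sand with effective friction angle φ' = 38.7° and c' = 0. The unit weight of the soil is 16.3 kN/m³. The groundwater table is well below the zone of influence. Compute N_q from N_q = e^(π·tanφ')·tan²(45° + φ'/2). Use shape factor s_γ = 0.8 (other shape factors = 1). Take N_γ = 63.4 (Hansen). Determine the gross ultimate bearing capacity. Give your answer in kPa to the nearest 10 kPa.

tan38.7° = 0.8012, so N_q = e^(π×0.8012)·tan²(64.35°) = 12.39 × 4.337 = 53.73.
q = γ·D_f = 16.3 × 1.2 = 19.56 kPa.
q·N_q = 19.56 × 53.733 = 1051 kPa
0.5·γ·B·N_γ·s_γ = 0.5 × 16.3 × 3.75 × 63.4 × 0.8 = 1550.1 kPa
q_ult = 1051 + 1550.1 = 2601.1 kPa.

q_ult ≈ 2600 kPa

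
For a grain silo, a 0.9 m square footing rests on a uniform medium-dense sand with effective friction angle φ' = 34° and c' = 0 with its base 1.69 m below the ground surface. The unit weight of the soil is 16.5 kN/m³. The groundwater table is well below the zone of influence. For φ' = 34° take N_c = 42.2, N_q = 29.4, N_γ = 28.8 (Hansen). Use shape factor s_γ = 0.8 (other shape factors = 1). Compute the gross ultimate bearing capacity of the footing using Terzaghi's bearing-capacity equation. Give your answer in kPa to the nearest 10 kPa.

Overburden at base level: q = 16.5 × 1.69 = 27.885 kPa.
Surcharge term q·N_q = 27.885 × 29.4 = 819.82 kPa; self-weight term 0.5·γ·B·N_γ·s_γ = 0.5 × 16.5 × 0.9 × 28.8 × 0.8 = 171.07 kPa.
q_ult = 819.82 + 171.07 = 990.89 kPa.

q_ult ≈ 990 kPa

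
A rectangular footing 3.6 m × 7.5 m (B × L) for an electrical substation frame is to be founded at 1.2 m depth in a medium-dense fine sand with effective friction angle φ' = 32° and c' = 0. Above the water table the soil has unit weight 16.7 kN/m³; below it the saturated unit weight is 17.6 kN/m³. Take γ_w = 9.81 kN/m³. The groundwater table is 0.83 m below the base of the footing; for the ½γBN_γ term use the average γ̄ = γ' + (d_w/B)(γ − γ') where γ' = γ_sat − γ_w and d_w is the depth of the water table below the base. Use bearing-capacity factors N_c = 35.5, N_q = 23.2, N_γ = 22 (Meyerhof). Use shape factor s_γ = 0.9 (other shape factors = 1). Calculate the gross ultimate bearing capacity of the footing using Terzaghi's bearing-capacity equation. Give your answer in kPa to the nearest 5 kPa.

q_ult ≈ 815 kPa

q = γ·D_f = 16.7 × 1.2 = 20.04 kPa.
γ' = 7.79 kN/m³; averaging over the depth B below the base, γ̄ = γ' + (d_w/B)(γ − γ') = 9.8443 kN/m³.
q·N_q = 20.04 × 23.2 = 464.93 kPa
0.5·γ·B·N_γ·s_γ = 0.5 × 9.8443 × 3.6 × 22 × 0.9 = 350.85 kPa
q_ult = 464.93 + 350.85 = 815.78 kPa.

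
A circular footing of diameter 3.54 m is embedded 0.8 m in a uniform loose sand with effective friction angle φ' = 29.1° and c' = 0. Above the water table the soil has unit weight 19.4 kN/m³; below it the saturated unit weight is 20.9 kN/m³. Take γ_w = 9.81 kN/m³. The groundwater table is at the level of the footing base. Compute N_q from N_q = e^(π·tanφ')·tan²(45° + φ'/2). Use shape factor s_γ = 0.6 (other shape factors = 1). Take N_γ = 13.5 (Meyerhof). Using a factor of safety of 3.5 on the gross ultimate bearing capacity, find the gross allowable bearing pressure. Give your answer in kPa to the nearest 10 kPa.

q_all ≈ 120 kPa

N_q = e^(π·tan29.1°)·tan²(59.55°) = 16.63.
Overburden at base level: q = 19.4 × 0.8 = 15.52 kPa.
Below the base the soil is submerged, so the ½γBN_γ term uses γ' = 20.9 − 9.81 = 11.09 kN/m³.
Surcharge term q·N_q = 15.52 × 16.628 = 258.07 kPa; self-weight term 0.5·γ·B·N_γ·s_γ = 0.5 × 11.09 × 3.54 × 13.5 × 0.6 = 159 kPa.
q_ult = 258.07 + 159 = 417.06 kPa.
q_all = 417.06 / 3.5 = 119.16 kPa.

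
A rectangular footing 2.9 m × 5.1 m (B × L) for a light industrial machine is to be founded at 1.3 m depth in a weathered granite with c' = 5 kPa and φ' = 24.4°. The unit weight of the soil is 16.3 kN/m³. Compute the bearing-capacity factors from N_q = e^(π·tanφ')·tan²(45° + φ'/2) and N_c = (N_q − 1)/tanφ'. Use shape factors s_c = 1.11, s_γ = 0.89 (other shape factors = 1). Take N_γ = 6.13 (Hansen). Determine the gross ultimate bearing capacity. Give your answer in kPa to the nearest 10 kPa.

q_ult ≈ 450 kPa

tan24.4° = 0.4536, so N_q = e^(π×0.4536)·tan²(57.2°) = 4.158 × 2.408 = 10.01.
N_c = (10.01 − 1)/tan24.4° = 19.87.
Effective surcharge at the founding depth q = γ·D_f = 16.3 × 1.3 = 21.19 kPa.
q_ult = c·N_c·s_c + q·N_q + 0.5·γ·B·N_γ·s_γ
     = 5 × 19.867 × 1.11 + 21.19 × 10.012 + 0.5 × 16.3 × 2.9 × 6.13 × 0.89
     = 110.26 + 212.15 + 128.95 = 451.36 kPa.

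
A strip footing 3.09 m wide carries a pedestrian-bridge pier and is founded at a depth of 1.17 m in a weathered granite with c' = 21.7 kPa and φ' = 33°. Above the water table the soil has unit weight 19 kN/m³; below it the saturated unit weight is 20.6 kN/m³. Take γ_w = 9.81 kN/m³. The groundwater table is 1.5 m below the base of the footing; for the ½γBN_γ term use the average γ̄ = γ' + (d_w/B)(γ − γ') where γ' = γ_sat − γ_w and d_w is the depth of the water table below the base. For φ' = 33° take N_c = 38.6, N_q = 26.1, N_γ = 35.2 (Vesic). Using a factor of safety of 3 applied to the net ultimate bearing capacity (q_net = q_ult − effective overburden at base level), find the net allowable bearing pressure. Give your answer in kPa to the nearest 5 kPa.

Effective surcharge at the founding depth q = γ·D_f = 19 × 1.17 = 22.23 kPa.
With d_w = 1.5 m < B, γ̄ = 10.79 + (1.5/3.09) × (19 − 10.79) = 14.775 kN/m³.
q_ult = c·N_c + q·N_q + 0.5·γ·B·N_γ
     = 21.7 × 38.6 + 22.23 × 26.1 + 0.5 × 14.775 × 3.09 × 35.2
     = 837.62 + 580.2 + 803.55 = 2221.4 kPa.
Net ultimate: q_net = 2221.4 − 22.23 = 2199.1 kPa.
q_all(net) = 2199.1 / 3 = 733.05 kPa.

q_all(net) ≈ 735 kPa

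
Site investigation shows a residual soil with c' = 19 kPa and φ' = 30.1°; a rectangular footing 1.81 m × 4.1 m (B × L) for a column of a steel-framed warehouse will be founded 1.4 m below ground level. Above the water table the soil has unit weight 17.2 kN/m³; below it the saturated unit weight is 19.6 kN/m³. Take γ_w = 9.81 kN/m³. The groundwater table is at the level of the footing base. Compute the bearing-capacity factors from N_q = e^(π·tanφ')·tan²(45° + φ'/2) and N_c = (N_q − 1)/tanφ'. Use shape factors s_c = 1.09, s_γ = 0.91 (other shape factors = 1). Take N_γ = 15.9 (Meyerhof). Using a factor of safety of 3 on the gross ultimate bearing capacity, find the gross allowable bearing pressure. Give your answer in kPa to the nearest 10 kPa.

N_q = e^(π·tan30.1°)·tan²(60.05°) = 18.61; N_c = (N_q − 1)/tanφ' = 30.38.
Overburden at base level: q = 17.2 × 1.4 = 24.08 kPa.
Below the base the soil is submerged, so the ½γBN_γ term uses γ' = 19.6 − 9.81 = 9.79 kN/m³.
Cohesion term c·N_c·s_c = 19 × 30.381 × 1.09 = 629.19 kPa; surcharge term q·N_q = 24.08 × 18.611 = 448.16 kPa; self-weight term 0.5·γ·B·N_γ·s_γ = 0.5 × 9.79 × 1.81 × 15.9 × 0.91 = 128.19 kPa.
q_ult = 629.19 + 448.16 + 128.19 = 1205.5 kPa.
q_all = 1205.5 / 3 = 401.85 kPa.

q_all ≈ 400 kPa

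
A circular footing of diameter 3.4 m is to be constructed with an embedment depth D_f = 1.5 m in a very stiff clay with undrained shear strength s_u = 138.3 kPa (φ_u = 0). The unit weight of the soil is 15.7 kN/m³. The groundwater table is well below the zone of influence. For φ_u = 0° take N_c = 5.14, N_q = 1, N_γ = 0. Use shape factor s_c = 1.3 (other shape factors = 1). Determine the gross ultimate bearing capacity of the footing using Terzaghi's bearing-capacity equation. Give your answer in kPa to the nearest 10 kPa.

Effective surcharge at the founding depth q = γ·D_f = 15.7 × 1.5 = 23.55 kPa.
q_ult = c·N_c·s_c + q·N_q
     = 138.3 × 5.14 × 1.3 + 23.55 × 1
     = 924.12 + 23.55 = 947.67 kPa.

q_ult ≈ 950 kPa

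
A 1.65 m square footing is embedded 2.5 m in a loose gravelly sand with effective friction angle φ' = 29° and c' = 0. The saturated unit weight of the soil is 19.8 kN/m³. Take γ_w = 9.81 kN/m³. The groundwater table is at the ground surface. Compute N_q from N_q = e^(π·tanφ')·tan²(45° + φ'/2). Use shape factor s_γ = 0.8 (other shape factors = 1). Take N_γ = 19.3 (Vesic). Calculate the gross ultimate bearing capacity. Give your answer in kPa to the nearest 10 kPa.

q_ult ≈ 540 kPa

tan29° = 0.5543, so N_q = e^(π×0.5543)·tan²(59.5°) = 5.705 × 2.882 = 16.44.
Water table at ground surface, so effective unit weight γ' = 19.8 − 9.81 = 9.99 kN/m³ is used throughout; overburden q = 9.99 × 2.5 = 24.975 kPa; the same γ' applies in the ½γBN_γ term.
Surcharge term q·N_q = 24.975 × 16.443 = 410.67 kPa; self-weight term 0.5·γ·B·N_γ·s_γ = 0.5 × 9.99 × 1.65 × 19.3 × 0.8 = 127.25 kPa.
q_ult = 410.67 + 127.25 = 537.92 kPa.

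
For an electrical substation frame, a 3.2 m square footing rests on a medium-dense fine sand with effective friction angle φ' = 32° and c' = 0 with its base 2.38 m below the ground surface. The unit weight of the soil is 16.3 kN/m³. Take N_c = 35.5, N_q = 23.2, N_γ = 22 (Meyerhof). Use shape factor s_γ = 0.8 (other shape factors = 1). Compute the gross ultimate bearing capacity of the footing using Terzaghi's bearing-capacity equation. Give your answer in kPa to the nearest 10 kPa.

q_ult ≈ 1360 kPa

q = γ·D_f = 16.3 × 2.38 = 38.794 kPa.
q·N_q = 38.794 × 23.2 = 900.02 kPa
0.5·γ·B·N_γ·s_γ = 0.5 × 16.3 × 3.2 × 22 × 0.8 = 459.01 kPa
q_ult = 900.02 + 459.01 = 1359 kPa.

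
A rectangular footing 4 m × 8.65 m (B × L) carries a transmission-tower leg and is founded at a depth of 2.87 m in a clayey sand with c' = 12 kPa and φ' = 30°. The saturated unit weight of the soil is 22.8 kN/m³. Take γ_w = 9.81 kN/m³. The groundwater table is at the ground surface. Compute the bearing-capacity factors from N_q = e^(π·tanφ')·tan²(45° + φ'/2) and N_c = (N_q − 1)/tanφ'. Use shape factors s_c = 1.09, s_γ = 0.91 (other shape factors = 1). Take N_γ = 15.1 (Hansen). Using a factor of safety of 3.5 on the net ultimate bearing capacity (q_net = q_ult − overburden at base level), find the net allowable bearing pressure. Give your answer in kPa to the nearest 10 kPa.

N_q = e^(π·tan30°)·tan²(60°) = 18.4; N_c = (N_q − 1)/tanφ' = 30.14.
γ' = 22.8 − 9.81 = 12.99 kN/m³ (submerged throughout). q = 12.99 × 2.87 = 37.281 kPa; the same γ' applies in the ½γBN_γ term.
c·N_c·s_c = 12 × 30.14 × 1.09 = 394.23 kPa
q·N_q = 37.281 × 18.401 = 686.02 kPa
0.5·γ·B·N_γ·s_γ = 0.5 × 12.99 × 4 × 15.1 × 0.91 = 356.99 kPa
q_ult = 394.23 + 686.02 + 356.99 = 1437.2 kPa.
q_net = 1437.2 − 37.281 = 1400 kPa.
q_all(net) = 1400 / 3.5 = 399.99 kPa.

q_all(net) ≈ 400 kPa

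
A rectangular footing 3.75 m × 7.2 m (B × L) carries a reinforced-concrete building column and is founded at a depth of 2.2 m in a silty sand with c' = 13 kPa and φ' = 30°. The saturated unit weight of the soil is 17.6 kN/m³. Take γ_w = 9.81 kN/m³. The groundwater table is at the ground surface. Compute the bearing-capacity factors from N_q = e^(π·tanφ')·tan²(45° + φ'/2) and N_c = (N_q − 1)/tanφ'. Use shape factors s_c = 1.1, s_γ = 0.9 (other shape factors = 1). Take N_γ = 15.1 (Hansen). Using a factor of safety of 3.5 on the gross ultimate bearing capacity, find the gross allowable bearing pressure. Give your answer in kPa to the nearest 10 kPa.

N_q = e^(π·tan30°)·tan²(60°) = 18.4; N_c = (N_q − 1)/tanφ' = 30.14.
With the water table at the surface the whole profile is submerged: γ' = 17.6 − 9.81 = 7.79 kN/m³, so q = γ'·D_f = 17.138 kPa; the same γ' applies in the ½γBN_γ term.
q_ult = c·N_c·s_c + q·N_q + 0.5·γ·B·N_γ·s_γ
     = 13 × 30.14 × 1.1 + 17.138 × 18.401 + 0.5 × 7.79 × 3.75 × 15.1 × 0.9
     = 431 + 315.36 + 198.5 = 944.85 kPa.
q_all = 944.85 / 3.5 = 269.96 kPa.

q_all ≈ 270 kPa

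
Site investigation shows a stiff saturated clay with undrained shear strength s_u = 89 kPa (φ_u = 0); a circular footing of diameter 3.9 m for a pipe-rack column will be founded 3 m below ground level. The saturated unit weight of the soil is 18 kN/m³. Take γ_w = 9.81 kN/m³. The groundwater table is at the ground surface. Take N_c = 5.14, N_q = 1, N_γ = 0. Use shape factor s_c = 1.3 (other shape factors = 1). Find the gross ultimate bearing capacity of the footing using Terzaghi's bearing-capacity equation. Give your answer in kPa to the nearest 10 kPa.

q_ult ≈ 620 kPa

γ' = 18 − 9.81 = 8.19 kN/m³ (submerged throughout). q = 8.19 × 3 = 24.57 kPa.
c·N_c·s_c = 89 × 5.14 × 1.3 = 594.7 kPa
q·N_q = 24.57 × 1 = 24.57 kPa
q_ult = 594.7 + 24.57 = 619.27 kPa.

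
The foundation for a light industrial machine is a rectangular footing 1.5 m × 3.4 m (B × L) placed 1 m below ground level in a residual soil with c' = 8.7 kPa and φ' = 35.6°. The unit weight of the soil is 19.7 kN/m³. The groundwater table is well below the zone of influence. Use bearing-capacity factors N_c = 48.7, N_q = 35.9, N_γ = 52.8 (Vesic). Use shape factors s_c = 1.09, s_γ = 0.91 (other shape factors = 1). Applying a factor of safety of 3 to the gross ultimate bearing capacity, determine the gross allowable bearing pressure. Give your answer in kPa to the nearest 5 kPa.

q_all ≈ 625 kPa

Effective surcharge at the founding depth q = γ·D_f = 19.7 × 1 = 19.7 kPa.
q_ult = c·N_c·s_c + q·N_q + 0.5·γ·B·N_γ·s_γ
     = 8.7 × 48.7 × 1.09 + 19.7 × 35.9 + 0.5 × 19.7 × 1.5 × 52.8 × 0.91
     = 461.82 + 707.23 + 709.91 = 1879 kPa.
q_all = q_ult / FS = 1879 / 3 = 626.32 kPa.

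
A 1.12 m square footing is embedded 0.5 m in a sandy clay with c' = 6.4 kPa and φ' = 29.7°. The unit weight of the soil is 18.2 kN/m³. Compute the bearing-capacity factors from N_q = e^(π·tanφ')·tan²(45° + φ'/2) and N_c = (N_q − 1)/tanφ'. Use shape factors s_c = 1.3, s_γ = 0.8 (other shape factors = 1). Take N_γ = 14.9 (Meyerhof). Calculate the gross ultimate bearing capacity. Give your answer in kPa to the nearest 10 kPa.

tan29.7° = 0.5704, so N_q = e^(π×0.5704)·tan²(59.85°) = 6.001 × 2.964 = 17.79.
N_c = (17.79 − 1)/tan29.7° = 29.43.
Effective surcharge at the founding depth q = γ·D_f = 18.2 × 0.5 = 9.1 kPa.
q_ult = c·N_c·s_c + q·N_q + 0.5·γ·B·N_γ·s_γ
     = 6.4 × 29.431 × 1.3 + 9.1 × 17.787 + 0.5 × 18.2 × 1.12 × 14.9 × 0.8
     = 244.86 + 161.86 + 121.49 = 528.22 kPa.

q_ult ≈ 530 kPa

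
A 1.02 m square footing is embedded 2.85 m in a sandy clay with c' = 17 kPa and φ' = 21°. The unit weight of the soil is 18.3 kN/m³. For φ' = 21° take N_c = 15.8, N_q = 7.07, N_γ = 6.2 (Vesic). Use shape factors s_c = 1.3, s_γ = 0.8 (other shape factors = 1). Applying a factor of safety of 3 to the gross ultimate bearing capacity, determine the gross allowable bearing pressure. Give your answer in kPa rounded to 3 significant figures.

q_all ≈ 255 kPa

q = γ·D_f = 18.3 × 2.85 = 52.155 kPa.
c·N_c·s_c = 17 × 15.8 × 1.3 = 349.18 kPa
q·N_q = 52.155 × 7.07 = 368.74 kPa
0.5·γ·B·N_γ·s_γ = 0.5 × 18.3 × 1.02 × 6.2 × 0.8 = 46.292 kPa
q_ult = 349.18 + 368.74 + 46.292 = 764.21 kPa.
q_all = q_ult / FS = 764.21 / 3 = 254.74 kPa.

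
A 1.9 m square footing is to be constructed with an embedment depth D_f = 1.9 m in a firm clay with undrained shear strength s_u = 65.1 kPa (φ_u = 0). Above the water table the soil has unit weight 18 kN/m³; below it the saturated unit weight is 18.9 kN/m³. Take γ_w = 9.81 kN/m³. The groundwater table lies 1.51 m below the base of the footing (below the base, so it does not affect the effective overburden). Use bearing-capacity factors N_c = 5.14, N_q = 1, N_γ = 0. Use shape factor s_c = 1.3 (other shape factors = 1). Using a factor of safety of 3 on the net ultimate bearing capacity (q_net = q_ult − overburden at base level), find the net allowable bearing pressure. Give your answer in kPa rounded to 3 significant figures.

q_all(net) ≈ 145 kPa

q = γ·D_f = 18 × 1.9 = 34.2 kPa.
c·N_c·s_c = 65.1 × 5.14 × 1.3 = 435 kPa
q·N_q = 34.2 × 1 = 34.2 kPa
q_ult = 435 + 34.2 = 469.2 kPa.
q_net = 469.2 − 34.2 = 435 kPa.
q_all(net) = 435 / 3 = 145 kPa.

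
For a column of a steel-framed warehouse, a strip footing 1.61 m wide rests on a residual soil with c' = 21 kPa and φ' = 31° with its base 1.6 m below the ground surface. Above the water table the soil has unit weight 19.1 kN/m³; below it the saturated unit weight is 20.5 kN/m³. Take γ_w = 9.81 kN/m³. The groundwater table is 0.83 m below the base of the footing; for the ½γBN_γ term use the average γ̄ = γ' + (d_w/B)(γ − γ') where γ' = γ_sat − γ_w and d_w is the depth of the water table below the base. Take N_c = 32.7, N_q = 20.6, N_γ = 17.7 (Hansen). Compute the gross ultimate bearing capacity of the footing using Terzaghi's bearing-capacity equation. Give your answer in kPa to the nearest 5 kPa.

Effective surcharge at the founding depth q = γ·D_f = 19.1 × 1.6 = 30.56 kPa.
With d_w = 0.83 m < B, γ̄ = 10.69 + (0.83/1.61) × (19.1 − 10.69) = 15.026 kN/m³.
q_ult = c·N_c + q·N_q + 0.5·γ·B·N_γ
     = 21 × 32.7 + 30.56 × 20.6 + 0.5 × 15.026 × 1.61 × 17.7
     = 686.7 + 629.54 + 214.09 = 1530.3 kPa.

q_ult ≈ 1530 kPa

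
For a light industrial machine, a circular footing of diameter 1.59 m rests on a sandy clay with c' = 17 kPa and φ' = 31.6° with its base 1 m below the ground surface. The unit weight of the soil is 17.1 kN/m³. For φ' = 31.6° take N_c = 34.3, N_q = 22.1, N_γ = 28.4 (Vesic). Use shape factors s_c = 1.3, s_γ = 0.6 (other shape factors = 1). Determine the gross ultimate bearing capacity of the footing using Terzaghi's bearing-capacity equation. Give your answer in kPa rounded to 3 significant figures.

q_ult ≈ 1370 kPa

Effective surcharge at the founding depth q = γ·D_f = 17.1 × 1 = 17.1 kPa.
q_ult = c·N_c·s_c + q·N_q + 0.5·γ·B·N_γ·s_γ
     = 17 × 34.3 × 1.3 + 17.1 × 22.1 + 0.5 × 17.1 × 1.59 × 28.4 × 0.6
     = 758.03 + 377.91 + 231.65 = 1367.6 kPa.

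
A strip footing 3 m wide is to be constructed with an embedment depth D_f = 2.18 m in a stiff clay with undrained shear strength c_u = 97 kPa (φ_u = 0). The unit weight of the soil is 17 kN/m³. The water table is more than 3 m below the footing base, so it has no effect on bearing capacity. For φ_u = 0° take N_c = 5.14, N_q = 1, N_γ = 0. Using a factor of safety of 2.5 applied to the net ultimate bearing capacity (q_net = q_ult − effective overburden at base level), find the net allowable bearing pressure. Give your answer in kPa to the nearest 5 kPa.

Overburden at base level: q = 17 × 2.18 = 37.06 kPa.
Cohesion term c·N_c = 97 × 5.14 = 498.58 kPa; surcharge term q·N_q = 37.06 × 1 = 37.06 kPa.
q_ult = 498.58 + 37.06 = 535.64 kPa.
Net ultimate: q_net = 535.64 − 37.06 = 498.58 kPa.
q_all(net) = 498.58 / 2.5 = 199.43 kPa.

q_all(net) ≈ 200 kPa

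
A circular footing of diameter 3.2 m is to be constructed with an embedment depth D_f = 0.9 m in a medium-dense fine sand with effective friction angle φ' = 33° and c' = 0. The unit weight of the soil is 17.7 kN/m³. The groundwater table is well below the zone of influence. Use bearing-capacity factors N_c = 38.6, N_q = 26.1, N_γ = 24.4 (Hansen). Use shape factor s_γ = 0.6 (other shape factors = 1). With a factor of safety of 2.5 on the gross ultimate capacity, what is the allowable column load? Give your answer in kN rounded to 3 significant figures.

P_all ≈ 2670 kN

Effective surcharge at the founding depth q = γ·D_f = 17.7 × 0.9 = 15.93 kPa.
q_ult = q·N_q + 0.5·γ·B·N_γ·s_γ
     = 15.93 × 26.1 + 0.5 × 17.7 × 3.2 × 24.4 × 0.6
     = 415.77 + 414.6 = 830.38 kPa.
Gross allowable pressure q_all = 830.38 / 2.5 = 332.15 kPa.
Footing area = 8.0425 m², so allowable column load = 332.15 × 8.0425 = 2671.3 kN.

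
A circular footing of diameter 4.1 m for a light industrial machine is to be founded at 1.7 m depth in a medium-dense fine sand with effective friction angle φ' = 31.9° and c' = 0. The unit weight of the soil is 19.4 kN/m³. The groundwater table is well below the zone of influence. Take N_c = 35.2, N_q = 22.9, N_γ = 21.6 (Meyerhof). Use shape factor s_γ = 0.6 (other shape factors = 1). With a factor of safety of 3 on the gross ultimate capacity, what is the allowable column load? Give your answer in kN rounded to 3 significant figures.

P_all ≈ 5590 kN

Overburden at base level: q = 19.4 × 1.7 = 32.98 kPa.
Surcharge term q·N_q = 32.98 × 22.9 = 755.24 kPa; self-weight term 0.5·γ·B·N_γ·s_γ = 0.5 × 19.4 × 4.1 × 21.6 × 0.6 = 515.42 kPa.
q_ult = 755.24 + 515.42 = 1270.7 kPa.
Gross allowable pressure q_all = 1270.7 / 3 = 423.55 kPa.
Footing area = 13.2025 m², so allowable column load = 423.55 × 13.2025 = 5592 kN.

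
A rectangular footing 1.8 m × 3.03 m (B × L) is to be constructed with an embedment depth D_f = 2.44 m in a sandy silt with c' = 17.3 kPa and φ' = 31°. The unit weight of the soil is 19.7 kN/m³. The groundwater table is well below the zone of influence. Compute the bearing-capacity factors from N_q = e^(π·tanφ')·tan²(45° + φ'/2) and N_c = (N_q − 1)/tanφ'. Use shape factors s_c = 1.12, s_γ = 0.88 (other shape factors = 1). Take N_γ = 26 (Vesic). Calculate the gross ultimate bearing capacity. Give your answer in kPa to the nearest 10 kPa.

tan31° = 0.6009, so N_q = e^(π×0.6009)·tan²(60.5°) = 6.604 × 3.124 = 20.63.
N_c = (20.63 − 1)/tan31° = 32.67.
Overburden at base level: q = 19.7 × 2.44 = 48.068 kPa.
Cohesion term c·N_c·s_c = 17.3 × 32.671 × 1.12 = 633.04 kPa; surcharge term q·N_q = 48.068 × 20.631 = 991.68 kPa; self-weight term 0.5·γ·B·N_γ·s_γ = 0.5 × 19.7 × 1.8 × 26 × 0.88 = 405.66 kPa.
q_ult = 633.04 + 991.68 + 405.66 = 2030.4 kPa.

q_ult ≈ 2030 kPa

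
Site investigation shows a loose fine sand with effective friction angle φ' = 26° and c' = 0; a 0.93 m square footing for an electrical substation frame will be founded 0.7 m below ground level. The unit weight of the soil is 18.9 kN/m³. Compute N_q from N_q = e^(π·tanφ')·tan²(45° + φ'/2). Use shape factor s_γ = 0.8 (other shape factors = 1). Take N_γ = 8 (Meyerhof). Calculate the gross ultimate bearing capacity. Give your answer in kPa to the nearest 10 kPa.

tan26° = 0.4877, so N_q = e^(π×0.4877)·tan²(58°) = 4.629 × 2.561 = 11.85.
Overburden at base level: q = 18.9 × 0.7 = 13.23 kPa.
Surcharge term q·N_q = 13.23 × 11.854 = 156.83 kPa; self-weight term 0.5·γ·B·N_γ·s_γ = 0.5 × 18.9 × 0.93 × 8 × 0.8 = 56.246 kPa.
q_ult = 156.83 + 56.246 = 213.08 kPa.

q_ult ≈ 210 kPa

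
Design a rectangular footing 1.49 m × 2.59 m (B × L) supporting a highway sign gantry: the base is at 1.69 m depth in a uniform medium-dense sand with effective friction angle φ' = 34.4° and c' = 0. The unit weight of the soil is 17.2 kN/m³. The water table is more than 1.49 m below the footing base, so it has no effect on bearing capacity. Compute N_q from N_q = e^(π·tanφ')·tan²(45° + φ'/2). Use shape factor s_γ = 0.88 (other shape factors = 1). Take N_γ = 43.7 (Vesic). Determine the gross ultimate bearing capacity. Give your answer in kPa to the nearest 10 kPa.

tan34.4° = 0.6847, so N_q = e^(π×0.6847)·tan²(62.2°) = 8.594 × 3.597 = 30.92.
q = γ·D_f = 17.2 × 1.69 = 29.068 kPa.
q·N_q = 29.068 × 30.917 = 898.68 kPa
0.5·γ·B·N_γ·s_γ = 0.5 × 17.2 × 1.49 × 43.7 × 0.88 = 492.78 kPa
q_ult = 898.68 + 492.78 = 1391.5 kPa.

q_ult ≈ 1390 kPa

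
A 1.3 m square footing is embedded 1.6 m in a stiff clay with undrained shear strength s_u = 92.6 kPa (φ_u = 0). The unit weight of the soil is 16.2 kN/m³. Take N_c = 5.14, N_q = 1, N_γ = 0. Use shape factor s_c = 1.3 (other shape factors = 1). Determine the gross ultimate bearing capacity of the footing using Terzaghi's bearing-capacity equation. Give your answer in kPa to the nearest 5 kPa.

q_ult ≈ 645 kPa

Overburden at base level: q = 16.2 × 1.6 = 25.92 kPa.
Cohesion term c·N_c·s_c = 92.6 × 5.14 × 1.3 = 618.75 kPa; surcharge term q·N_q = 25.92 × 1 = 25.92 kPa.
q_ult = 618.75 + 25.92 = 644.67 kPa.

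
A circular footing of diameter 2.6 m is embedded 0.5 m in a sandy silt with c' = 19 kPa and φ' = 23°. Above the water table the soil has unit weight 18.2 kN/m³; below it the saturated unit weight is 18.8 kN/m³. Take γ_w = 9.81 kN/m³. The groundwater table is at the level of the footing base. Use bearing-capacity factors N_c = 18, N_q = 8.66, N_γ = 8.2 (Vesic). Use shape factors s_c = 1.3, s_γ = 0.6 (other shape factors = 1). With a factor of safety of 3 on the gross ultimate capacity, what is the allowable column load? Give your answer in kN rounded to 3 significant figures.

P_all ≈ 1030 kN

Effective surcharge at the founding depth q = γ·D_f = 18.2 × 0.5 = 9.1 kPa.
The water table coincides with the base, so in the self-weight term γ → γ' = 8.99 kN/m³.
q_ult = c·N_c·s_c + q·N_q + 0.5·γ·B·N_γ·s_γ
     = 19 × 18 × 1.3 + 9.1 × 8.66 + 0.5 × 8.99 × 2.6 × 8.2 × 0.6
     = 444.6 + 78.806 + 57.5 = 580.91 kPa.
Gross allowable pressure q_all = 580.91 / 3 = 193.64 kPa.
Footing area = 5.3093 m², so allowable column load = 193.64 × 5.3093 = 1028.1 kN.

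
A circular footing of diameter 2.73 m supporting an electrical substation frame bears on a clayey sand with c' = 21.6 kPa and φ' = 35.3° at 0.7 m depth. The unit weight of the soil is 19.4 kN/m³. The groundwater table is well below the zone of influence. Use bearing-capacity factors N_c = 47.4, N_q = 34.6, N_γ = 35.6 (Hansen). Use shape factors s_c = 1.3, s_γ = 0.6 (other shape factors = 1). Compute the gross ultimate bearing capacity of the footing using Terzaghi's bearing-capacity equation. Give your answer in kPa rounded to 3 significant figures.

q_ult ≈ 2370 kPa

Effective surcharge at the founding depth q = γ·D_f = 19.4 × 0.7 = 13.58 kPa.
q_ult = c·N_c·s_c + q·N_q + 0.5·γ·B·N_γ·s_γ
     = 21.6 × 47.4 × 1.3 + 13.58 × 34.6 + 0.5 × 19.4 × 2.73 × 35.6 × 0.6
     = 1331 + 469.87 + 565.63 = 2366.5 kPa.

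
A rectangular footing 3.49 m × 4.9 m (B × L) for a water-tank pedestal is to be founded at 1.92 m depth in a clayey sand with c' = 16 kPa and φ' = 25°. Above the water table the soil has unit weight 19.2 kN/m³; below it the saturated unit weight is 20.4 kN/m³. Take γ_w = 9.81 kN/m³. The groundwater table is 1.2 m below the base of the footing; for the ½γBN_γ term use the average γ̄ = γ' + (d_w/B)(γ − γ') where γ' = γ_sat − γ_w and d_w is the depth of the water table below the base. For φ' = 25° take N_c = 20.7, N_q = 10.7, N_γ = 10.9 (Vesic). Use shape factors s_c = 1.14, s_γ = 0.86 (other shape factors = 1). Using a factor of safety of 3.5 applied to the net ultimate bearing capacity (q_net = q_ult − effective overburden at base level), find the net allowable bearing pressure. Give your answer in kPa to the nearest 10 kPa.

q_all(net) ≈ 270 kPa

Overburden at base level: q = 19.2 × 1.92 = 36.864 kPa.
The water table is 1.2 m below the base (< B = 3.49 m), so the ½γBN_γ term uses γ̄ = γ' + (d_w/B)(γ − γ') = 10.59 + (1.2/3.49)(19.2 − 10.59) = 13.55 kN/m³.
Cohesion term c·N_c·s_c = 16 × 20.7 × 1.14 = 377.57 kPa; surcharge term q·N_q = 36.864 × 10.7 = 394.44 kPa; self-weight term 0.5·γ·B·N_γ·s_γ = 0.5 × 13.55 × 3.49 × 10.9 × 0.86 = 221.65 kPa.
q_ult = 377.57 + 394.44 + 221.65 = 993.67 kPa.
Net ultimate: q_net = 993.67 − 36.864 = 956.8 kPa.
q_all(net) = 956.8 / 3.5 = 273.37 kPa.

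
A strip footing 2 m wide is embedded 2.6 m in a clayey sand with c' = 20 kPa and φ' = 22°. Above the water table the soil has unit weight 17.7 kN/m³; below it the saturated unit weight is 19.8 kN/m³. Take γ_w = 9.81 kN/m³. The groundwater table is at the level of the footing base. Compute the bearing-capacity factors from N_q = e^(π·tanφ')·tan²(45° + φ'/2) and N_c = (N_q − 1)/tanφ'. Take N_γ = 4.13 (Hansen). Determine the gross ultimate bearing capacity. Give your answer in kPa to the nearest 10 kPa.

tan22° = 0.404, so N_q = e^(π×0.404)·tan²(56°) = 3.558 × 2.198 = 7.82.
N_c = (7.82 − 1)/tan22° = 16.88.
Effective surcharge at the founding depth q = γ·D_f = 17.7 × 2.6 = 46.02 kPa.
The water table coincides with the base, so in the self-weight term γ → γ' = 9.99 kN/m³.
q_ult = c·N_c + q·N_q + 0.5·γ·B·N_γ
     = 20 × 16.883 + 46.02 × 7.8211 + 0.5 × 9.99 × 2 × 4.13
     = 337.66 + 359.93 + 41.259 = 738.84 kPa.

q_ult ≈ 740 kPa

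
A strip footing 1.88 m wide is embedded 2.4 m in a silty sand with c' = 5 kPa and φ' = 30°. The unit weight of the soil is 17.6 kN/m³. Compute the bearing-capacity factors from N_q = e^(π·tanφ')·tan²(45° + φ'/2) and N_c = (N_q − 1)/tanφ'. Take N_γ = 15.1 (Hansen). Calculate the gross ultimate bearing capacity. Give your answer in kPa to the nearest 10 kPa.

q_ult ≈ 1180 kPa

tan30° = 0.5774, so N_q = e^(π×0.5774)·tan²(60°) = 6.134 × 3.0 = 18.4.
N_c = (18.4 − 1)/tan30° = 30.14.
q = γ·D_f = 17.6 × 2.4 = 42.24 kPa.
c·N_c = 5 × 30.14 = 150.7 kPa
q·N_q = 42.24 × 18.401 = 777.26 kPa
0.5·γ·B·N_γ = 0.5 × 17.6 × 1.88 × 15.1 = 249.81 kPa
q_ult = 150.7 + 777.26 + 249.81 = 1177.8 kPa.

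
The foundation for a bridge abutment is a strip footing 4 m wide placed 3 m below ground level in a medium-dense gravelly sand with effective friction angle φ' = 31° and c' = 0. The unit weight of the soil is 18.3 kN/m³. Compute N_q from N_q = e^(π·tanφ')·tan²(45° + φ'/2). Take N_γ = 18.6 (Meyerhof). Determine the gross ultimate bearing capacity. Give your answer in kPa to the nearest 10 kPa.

tan31° = 0.6009, so N_q = e^(π×0.6009)·tan²(60.5°) = 6.604 × 3.124 = 20.63.
Effective surcharge at the founding depth q = γ·D_f = 18.3 × 3 = 54.9 kPa.
q_ult = q·N_q + 0.5·γ·B·N_γ
     = 54.9 × 20.631 + 0.5 × 18.3 × 4 × 18.6
     = 1132.6 + 680.76 = 1813.4 kPa.

q_ult ≈ 1810 kPa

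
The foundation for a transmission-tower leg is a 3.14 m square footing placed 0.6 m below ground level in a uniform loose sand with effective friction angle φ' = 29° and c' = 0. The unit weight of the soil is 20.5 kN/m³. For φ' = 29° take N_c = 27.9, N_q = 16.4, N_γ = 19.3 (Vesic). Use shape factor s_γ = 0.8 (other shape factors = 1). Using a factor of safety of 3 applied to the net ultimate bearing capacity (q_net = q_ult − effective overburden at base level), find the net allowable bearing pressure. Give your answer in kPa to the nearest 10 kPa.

q_all(net) ≈ 230 kPa

Effective surcharge at the founding depth q = γ·D_f = 20.5 × 0.6 = 12.3 kPa.
q_ult = q·N_q + 0.5·γ·B·N_γ·s_γ
     = 12.3 × 16.4 + 0.5 × 20.5 × 3.14 × 19.3 × 0.8
     = 201.72 + 496.94 = 698.66 kPa.
Net ultimate: q_net = 698.66 − 12.3 = 686.36 kPa.
q_all(net) = 686.36 / 3 = 228.79 kPa.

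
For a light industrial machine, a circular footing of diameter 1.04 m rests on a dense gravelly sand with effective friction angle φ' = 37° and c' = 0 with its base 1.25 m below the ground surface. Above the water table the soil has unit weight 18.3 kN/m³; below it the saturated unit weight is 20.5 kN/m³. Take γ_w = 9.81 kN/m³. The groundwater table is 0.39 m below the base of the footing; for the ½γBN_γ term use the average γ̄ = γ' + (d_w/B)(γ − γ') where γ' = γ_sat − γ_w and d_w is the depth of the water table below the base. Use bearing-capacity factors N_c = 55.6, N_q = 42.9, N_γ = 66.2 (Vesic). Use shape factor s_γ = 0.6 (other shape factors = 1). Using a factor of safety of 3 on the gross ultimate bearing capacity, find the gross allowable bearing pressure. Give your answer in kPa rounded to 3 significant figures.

q_all ≈ 420 kPa

Effective surcharge at the founding depth q = γ·D_f = 18.3 × 1.25 = 22.875 kPa.
With d_w = 0.39 m < B, γ̄ = 10.69 + (0.39/1.04) × (18.3 − 10.69) = 13.544 kN/m³.
q_ult = q·N_q + 0.5·γ·B·N_γ·s_γ
     = 22.875 × 42.9 + 0.5 × 13.544 × 1.04 × 66.2 × 0.6
     = 981.34 + 279.74 = 1261.1 kPa.
q_all = 1261.1 / 3 = 420.36 kPa.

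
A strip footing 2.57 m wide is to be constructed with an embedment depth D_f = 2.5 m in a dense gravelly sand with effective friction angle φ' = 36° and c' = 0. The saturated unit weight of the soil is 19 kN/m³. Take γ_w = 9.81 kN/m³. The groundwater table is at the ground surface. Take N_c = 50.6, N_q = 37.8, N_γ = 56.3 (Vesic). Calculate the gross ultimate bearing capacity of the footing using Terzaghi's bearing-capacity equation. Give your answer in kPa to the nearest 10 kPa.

q_ult ≈ 1530 kPa

With the water table at the surface the whole profile is submerged: γ' = 19 − 9.81 = 9.19 kN/m³, so q = γ'·D_f = 22.975 kPa; the same γ' applies in the ½γBN_γ term.
q_ult = q·N_q + 0.5·γ·B·N_γ
     = 22.975 × 37.8 + 0.5 × 9.19 × 2.57 × 56.3
     = 868.45 + 664.86 = 1533.3 kPa.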